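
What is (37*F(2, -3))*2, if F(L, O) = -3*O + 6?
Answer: 1110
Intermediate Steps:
F(L, O) = 6 - 3*O
(37*F(2, -3))*2 = (37*(6 - 3*(-3)))*2 = (37*(6 + 9))*2 = (37*15)*2 = 555*2 = 1110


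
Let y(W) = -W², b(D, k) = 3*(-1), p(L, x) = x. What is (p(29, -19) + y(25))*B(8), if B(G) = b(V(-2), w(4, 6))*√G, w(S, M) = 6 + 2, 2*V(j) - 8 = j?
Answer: 3864*√2 ≈ 5464.5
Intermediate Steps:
V(j) = 4 + j/2
w(S, M) = 8
b(D, k) = -3
B(G) = -3*√G
(p(29, -19) + y(25))*B(8) = (-19 - 1*25²)*(-6*√2) = (-19 - 1*625)*(-6*√2) = (-19 - 625)*(-6*√2) = -(-3864)*√2 = 3864*√2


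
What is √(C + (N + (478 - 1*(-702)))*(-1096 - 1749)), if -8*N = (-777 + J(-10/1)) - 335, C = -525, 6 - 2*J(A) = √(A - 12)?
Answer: √(-60032210 - 2845*I*√22)/4 ≈ 0.21528 - 1937.0*I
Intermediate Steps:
J(A) = 3 - √(-12 + A)/2 (J(A) = 3 - √(A - 12)/2 = 3 - √(-12 + A)/2)
N = 1109/8 + I*√22/16 (N = -((-777 + (3 - √(-12 - 10/1)/2)) - 335)/8 = -((-777 + (3 - √(-12 - 10*1)/2)) - 335)/8 = -((-777 + (3 - √(-12 - 10)/2)) - 335)/8 = -((-777 + (3 - I*√22/2)) - 335)/8 = -((-774 - I*√22/2) - 335)/8 = -(-1109 - I*√22/2)/8 = 1109/8 + I*√22/16 ≈ 138.63 + 0.29315*I)
√(C + (N + (478 - 1*(-702)))*(-1096 - 1749)) = √(-525 + ((1109/8 + I*√22/16) + (478 - 1*(-702)))*(-1096 - 1749)) = √(-525 + ((1109/8 + I*√22/16) + (478 + 702))*(-2845)) = √(-525 + ((1109/8 + I*√22/16) + 1180)*(-2845)) = √(-525 + (10549/8 + I*√22/16)*(-2845)) = √(-525 + (-30011905/8 - 2845*I*√22/16)) = √(-30016105/8 - 2845*I*√22/16)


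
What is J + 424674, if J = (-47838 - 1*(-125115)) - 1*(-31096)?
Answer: 533047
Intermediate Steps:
J = 108373 (J = (-47838 + 125115) + 31096 = 77277 + 31096 = 108373)
J + 424674 = 108373 + 424674 = 533047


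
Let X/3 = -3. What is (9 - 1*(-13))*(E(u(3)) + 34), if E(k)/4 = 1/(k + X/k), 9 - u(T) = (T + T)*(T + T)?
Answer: 7447/10 ≈ 744.70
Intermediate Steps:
X = -9 (X = 3*(-3) = -9)
u(T) = 9 - 4*T² (u(T) = 9 - (T + T)*(T + T) = 9 - 2*T*2*T = 9 - 4*T²)
E(k) = 4/(k - 9/k)
(9 - 1*(-13))*(E(u(3)) + 34) = (9 - 1*(-13))*(4*(9 - 4*3²)/(-9 + (9 - 4*3²)²) + 34) = (9 + 13)*(4*(9 - 4*9)/(-9 + (9 - 4*9)²) + 34) = 22*(4*(9 - 36)/(-9 + (9 - 36)²) + 34) = 22*(4*(-27)/(-9 + (-27)²) + 34) = 22*(4*(-27)/(-9 + 729) + 34) = 22*(4*(-27)/720 + 34) = 22*(4*(-27)*(1/720) + 34) = 22*(-3/20 + 34) = 22*(677/20) = 7447/10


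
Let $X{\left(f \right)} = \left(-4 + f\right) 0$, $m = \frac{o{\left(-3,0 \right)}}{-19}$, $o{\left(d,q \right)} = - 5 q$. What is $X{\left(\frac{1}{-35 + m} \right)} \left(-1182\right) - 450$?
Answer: $-450$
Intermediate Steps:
$m = 0$ ($m = \frac{\left(-5\right) 0}{-19} = 0 \left(- \frac{1}{19}\right) = 0$)
$X{\left(f \right)} = 0$
$X{\left(\frac{1}{-35 + m} \right)} \left(-1182\right) - 450 = 0 \left(-1182\right) - 450 = 0 - 450 = -450$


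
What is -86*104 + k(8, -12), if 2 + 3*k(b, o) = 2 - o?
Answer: -8940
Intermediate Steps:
k(b, o) = -o/3 (k(b, o) = -2/3 + (2 - o)/3 = -2/3 + (2/3 - o/3) = -o/3)
-86*104 + k(8, -12) = -86*104 - 1/3*(-12) = -8944 + 4 = -8940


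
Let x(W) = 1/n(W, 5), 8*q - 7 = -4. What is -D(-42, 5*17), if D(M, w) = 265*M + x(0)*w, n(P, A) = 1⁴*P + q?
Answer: 32710/3 ≈ 10903.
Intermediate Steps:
q = 3/8 (q = 7/8 + (⅛)*(-4) = 7/8 - ½ = 3/8 ≈ 0.37500)
n(P, A) = 3/8 + P (n(P, A) = 1⁴*P + 3/8 = 1*P + 3/8 = P + 3/8 = 3/8 + P)
x(W) = 1/(3/8 + W)
D(M, w) = 265*M + 8*w/3 (D(M, w) = 265*M + (8/(3 + 8*0))*w = 265*M + (8/(3 + 0))*w = 265*M + (8/3)*w = 265*M + (8*(⅓))*w = 265*M + 8*w/3)
-D(-42, 5*17) = -(265*(-42) + 8*(5*17)/3) = -(-11130 + (8/3)*85) = -(-11130 + 680/3) = -1*(-32710/3) = 32710/3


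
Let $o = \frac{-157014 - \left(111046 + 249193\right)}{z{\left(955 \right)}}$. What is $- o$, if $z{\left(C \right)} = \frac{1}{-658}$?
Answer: $-340352474$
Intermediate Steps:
$z{\left(C \right)} = - \frac{1}{658}$
$o = 340352474$ ($o = \frac{-157014 - \left(111046 + 249193\right)}{- \frac{1}{658}} = \left(-157014 - 360239\right) \left(-658\right) = \left(-517253\right) \left(-658\right) = 340352474$)
$- o = \left(-1\right) 340352474 = -340352474$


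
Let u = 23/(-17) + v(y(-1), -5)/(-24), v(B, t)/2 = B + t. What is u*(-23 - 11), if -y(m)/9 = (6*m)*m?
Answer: -727/6 ≈ -121.17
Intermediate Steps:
y(m) = -54*m² (y(m) = -9*6*m*m = -54*m²)
v(B, t) = 2*B + 2*t (v(B, t) = 2*(B + t) = 2*B + 2*t)
u = 727/204 (u = 23/(-17) + (2*(-54*(-1)²) + 2*(-5))/(-24) = 23*(-1/17) + (2*(-54*1) - 10)*(-1/24) = -23/17 + (2*(-54) - 10)*(-1/24) = -23/17 + (-108 - 10)*(-1/24) = -23/17 - 118*(-1/24) = -23/17 + 59/12 = 727/204 ≈ 3.5637)
u*(-23 - 11) = 727*(-23 - 11)/204 = (727/204)*(-34) = -727/6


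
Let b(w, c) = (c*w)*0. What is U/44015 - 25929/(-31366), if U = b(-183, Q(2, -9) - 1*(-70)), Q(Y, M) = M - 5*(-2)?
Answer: 25929/31366 ≈ 0.82666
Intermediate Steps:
Q(Y, M) = 10 + M (Q(Y, M) = M + 10 = 10 + M)
b(w, c) = 0
U = 0
U/44015 - 25929/(-31366) = 0/44015 - 25929/(-31366) = 0*(1/44015) - 25929*(-1/31366) = 0 + 25929/31366 = 25929/31366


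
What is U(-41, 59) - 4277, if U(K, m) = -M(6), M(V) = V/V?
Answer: -4278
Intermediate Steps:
M(V) = 1
U(K, m) = -1 (U(K, m) = -1*1 = -1)
U(-41, 59) - 4277 = -1 - 4277 = -4278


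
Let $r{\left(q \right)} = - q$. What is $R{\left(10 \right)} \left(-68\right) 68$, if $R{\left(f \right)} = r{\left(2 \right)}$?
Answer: $9248$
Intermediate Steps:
$R{\left(f \right)} = -2$ ($R{\left(f \right)} = \left(-1\right) 2 = -2$)
$R{\left(10 \right)} \left(-68\right) 68 = \left(-2\right) \left(-68\right) 68 = 136 \cdot 68 = 9248$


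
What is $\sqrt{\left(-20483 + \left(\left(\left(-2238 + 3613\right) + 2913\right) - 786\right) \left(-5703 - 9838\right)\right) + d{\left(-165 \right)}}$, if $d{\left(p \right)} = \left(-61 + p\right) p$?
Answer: $5 i \sqrt{2176311} \approx 7376.2 i$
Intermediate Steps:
$d{\left(p \right)} = p \left(-61 + p\right)$
$\sqrt{\left(-20483 + \left(\left(\left(-2238 + 3613\right) + 2913\right) - 786\right) \left(-5703 - 9838\right)\right) + d{\left(-165 \right)}} = \sqrt{\left(-20483 + \left(\left(\left(-2238 + 3613\right) + 2913\right) - 786\right) \left(-5703 - 9838\right)\right) - 165 \left(-61 - 165\right)} = \sqrt{\left(-20483 + \left(\left(1375 + 2913\right) - 786\right) \left(-15541\right)\right) - -37290} = \sqrt{\left(-20483 + \left(4288 - 786\right) \left(-15541\right)\right) + 37290} = \sqrt{\left(-20483 + 3502 \left(-15541\right)\right) + 37290} = \sqrt{\left(-20483 - 54424582\right) + 37290} = \sqrt{-54445065 + 37290} = \sqrt{-54407775} = 5 i \sqrt{2176311}$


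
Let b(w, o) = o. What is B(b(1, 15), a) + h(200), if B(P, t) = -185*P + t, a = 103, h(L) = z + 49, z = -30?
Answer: -2653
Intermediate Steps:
h(L) = 19 (h(L) = -30 + 49 = 19)
B(P, t) = t - 185*P
B(b(1, 15), a) + h(200) = (103 - 185*15) + 19 = (103 - 2775) + 19 = -2672 + 19 = -2653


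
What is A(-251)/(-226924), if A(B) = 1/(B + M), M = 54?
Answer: 1/44704028 ≈ 2.2369e-8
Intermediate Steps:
A(B) = 1/(54 + B) (A(B) = 1/(B + 54) = 1/(54 + B))
A(-251)/(-226924) = 1/((54 - 251)*(-226924)) = -1/226924/(-197) = -1/197*(-1/226924) = 1/44704028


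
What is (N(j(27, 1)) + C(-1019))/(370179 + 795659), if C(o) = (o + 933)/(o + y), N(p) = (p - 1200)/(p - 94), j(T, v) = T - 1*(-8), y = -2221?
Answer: 1889837/111430796040 ≈ 1.6960e-5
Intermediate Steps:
j(T, v) = 8 + T (j(T, v) = T + 8 = 8 + T)
N(p) = (-1200 + p)/(-94 + p)
C(o) = (933 + o)/(-2221 + o) (C(o) = (o + 933)/(o - 2221) = (933 + o)/(-2221 + o))
(N(j(27, 1)) + C(-1019))/(370179 + 795659) = ((-1200 + (8 + 27))/(-94 + (8 + 27)) + (933 - 1019)/(-2221 - 1019))/(370179 + 795659) = ((-1200 + 35)/(-94 + 35) - 86/(-3240))/1165838 = (-1165/(-59) - 1/3240*(-86))*(1/1165838) = (-1/59*(-1165) + 43/1620)*(1/1165838) = (1165/59 + 43/1620)*(1/1165838) = (1889837/95580)*(1/1165838) = 1889837/111430796040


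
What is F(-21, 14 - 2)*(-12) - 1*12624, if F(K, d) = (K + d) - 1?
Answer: -12504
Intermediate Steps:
F(K, d) = -1 + K + d
F(-21, 14 - 2)*(-12) - 1*12624 = (-1 - 21 + (14 - 2))*(-12) - 1*12624 = (-1 - 21 + 12)*(-12) - 12624 = -10*(-12) - 12624 = 120 - 12624 = -12504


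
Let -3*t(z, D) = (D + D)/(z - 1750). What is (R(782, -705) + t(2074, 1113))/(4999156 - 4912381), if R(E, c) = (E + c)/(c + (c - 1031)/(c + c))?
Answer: -192868417/6974751835350 ≈ -2.7652e-5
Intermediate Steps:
t(z, D) = -2*D/(3*(-1750 + z)) (t(z, D) = -(D + D)/(3*(z - 1750)) = -2*D/(3*(-1750 + z)))
R(E, c) = (E + c)/(c + (-1031 + c)/(2*c)) (R(E, c) = (E + c)/(c + (-1031 + c)/((2*c))) = (E + c)/(c + (-1031 + c)*(1/(2*c))) = (E + c)/(c + (-1031 + c)/(2*c)))
(R(782, -705) + t(2074, 1113))/(4999156 - 4912381) = (2*(-705)*(782 - 705)/(-1031 - 705 + 2*(-705)²) - 2*1113/(-5250 + 3*2074))/(4999156 - 4912381) = (2*(-705)*77/(-1031 - 705 + 2*497025) - 2*1113/(-5250 + 6222))/86775 = (2*(-705)*77/(-1031 - 705 + 994050) - 2*1113/972)*(1/86775) = (2*(-705)*77/992314 - 2*1113*1/972)*(1/86775) = (2*(-705)*(1/992314)*77 - 371/162)*(1/86775) = (-54285/496157 - 371/162)*(1/86775) = -192868417/80377434*1/86775 = -192868417/6974751835350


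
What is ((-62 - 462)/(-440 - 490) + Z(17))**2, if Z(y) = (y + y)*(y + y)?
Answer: 289230991204/216225 ≈ 1.3376e+6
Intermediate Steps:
Z(y) = 4*y**2 (Z(y) = (2*y)*(2*y) = 4*y**2)
((-62 - 462)/(-440 - 490) + Z(17))**2 = ((-62 - 462)/(-440 - 490) + 4*17**2)**2 = (-524/(-930) + 4*289)**2 = (-524*(-1/930) + 1156)**2 = (262/465 + 1156)**2 = (537802/465)**2 = 289230991204/216225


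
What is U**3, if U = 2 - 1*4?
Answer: -8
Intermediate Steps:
U = -2 (U = 2 - 4 = -2)
U**3 = (-2)**3 = -8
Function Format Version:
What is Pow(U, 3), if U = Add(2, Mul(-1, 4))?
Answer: -8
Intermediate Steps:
U = -2 (U = Add(2, -4) = -2)
Pow(U, 3) = Pow(-2, 3) = -8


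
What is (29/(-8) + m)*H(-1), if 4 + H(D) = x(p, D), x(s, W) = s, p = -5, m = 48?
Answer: -3195/8 ≈ -399.38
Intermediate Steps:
H(D) = -9 (H(D) = -4 - 5 = -9)
(29/(-8) + m)*H(-1) = (29/(-8) + 48)*(-9) = (29*(-⅛) + 48)*(-9) = (-29/8 + 48)*(-9) = (355/8)*(-9) = -3195/8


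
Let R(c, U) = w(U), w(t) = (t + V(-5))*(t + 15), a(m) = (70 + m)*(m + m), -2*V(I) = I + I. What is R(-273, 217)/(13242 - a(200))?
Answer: -8584/15793 ≈ -0.54353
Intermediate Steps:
V(I) = -I (V(I) = -(I + I)/2 = -I)
a(m) = 2*m*(70 + m) (a(m) = (70 + m)*(2*m) = 2*m*(70 + m))
w(t) = (5 + t)*(15 + t) (w(t) = (t - 1*(-5))*(t + 15) = (t + 5)*(15 + t) = (5 + t)*(15 + t))
R(c, U) = 75 + U**2 + 20*U
R(-273, 217)/(13242 - a(200)) = (75 + 217**2 + 20*217)/(13242 - 2*200*(70 + 200)) = (75 + 47089 + 4340)/(13242 - 2*200*270) = 51504/(13242 - 1*108000) = 51504/(13242 - 108000) = 51504/(-94758) = 51504*(-1/94758) = -8584/15793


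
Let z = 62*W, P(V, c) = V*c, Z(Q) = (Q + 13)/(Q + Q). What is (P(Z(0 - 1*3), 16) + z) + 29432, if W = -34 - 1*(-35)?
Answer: 88402/3 ≈ 29467.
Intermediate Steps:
Z(Q) = (13 + Q)/(2*Q) (Z(Q) = (13 + Q)/((2*Q)) = (13 + Q)*(1/(2*Q)) = (13 + Q)/(2*Q))
W = 1 (W = -34 + 35 = 1)
z = 62 (z = 62*1 = 62)
(P(Z(0 - 1*3), 16) + z) + 29432 = (((13 + (0 - 1*3))/(2*(0 - 1*3)))*16 + 62) + 29432 = (((13 + (0 - 3))/(2*(0 - 3)))*16 + 62) + 29432 = (((½)*(13 - 3)/(-3))*16 + 62) + 29432 = (((½)*(-⅓)*10)*16 + 62) + 29432 = (-5/3*16 + 62) + 29432 = (-80/3 + 62) + 29432 = 106/3 + 29432 = 88402/3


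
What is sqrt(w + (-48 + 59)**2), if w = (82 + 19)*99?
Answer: 2*sqrt(2530) ≈ 100.60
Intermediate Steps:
w = 9999 (w = 101*99 = 9999)
sqrt(w + (-48 + 59)**2) = sqrt(9999 + (-48 + 59)**2) = sqrt(9999 + 11**2) = sqrt(9999 + 121) = sqrt(10120) = 2*sqrt(2530)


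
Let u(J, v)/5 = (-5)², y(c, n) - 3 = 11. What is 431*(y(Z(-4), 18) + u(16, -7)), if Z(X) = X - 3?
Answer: 59909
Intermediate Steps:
Z(X) = -3 + X
y(c, n) = 14 (y(c, n) = 3 + 11 = 14)
u(J, v) = 125 (u(J, v) = 5*(-5)² = 5*25 = 125)
431*(y(Z(-4), 18) + u(16, -7)) = 431*(14 + 125) = 431*139 = 59909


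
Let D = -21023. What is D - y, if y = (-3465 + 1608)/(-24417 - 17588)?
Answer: -883072972/42005 ≈ -21023.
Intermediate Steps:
y = 1857/42005 (y = -1857/(-42005) = -1857*(-1/42005) = 1857/42005 ≈ 0.044209)
D - y = -21023 - 1*1857/42005 = -21023 - 1857/42005 = -883072972/42005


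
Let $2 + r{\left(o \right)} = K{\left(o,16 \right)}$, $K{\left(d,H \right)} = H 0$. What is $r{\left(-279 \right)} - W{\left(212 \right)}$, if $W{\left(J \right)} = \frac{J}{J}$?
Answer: $-3$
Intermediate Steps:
$W{\left(J \right)} = 1$
$K{\left(d,H \right)} = 0$
$r{\left(o \right)} = -2$ ($r{\left(o \right)} = -2 + 0 = -2$)
$r{\left(-279 \right)} - W{\left(212 \right)} = -2 - 1 = -3$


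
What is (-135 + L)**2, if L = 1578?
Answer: 2082249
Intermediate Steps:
(-135 + L)**2 = (-135 + 1578)**2 = 1443**2 = 2082249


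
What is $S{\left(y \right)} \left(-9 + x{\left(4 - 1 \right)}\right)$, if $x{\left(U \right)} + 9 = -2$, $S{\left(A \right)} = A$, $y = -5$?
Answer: $100$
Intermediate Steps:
$x{\left(U \right)} = -11$ ($x{\left(U \right)} = -9 - 2 = -11$)
$S{\left(y \right)} \left(-9 + x{\left(4 - 1 \right)}\right) = - 5 \left(-9 - 11\right) = \left(-5\right) \left(-20\right) = 100$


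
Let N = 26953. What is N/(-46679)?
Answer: -26953/46679 ≈ -0.57741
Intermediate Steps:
N/(-46679) = 26953/(-46679) = 26953*(-1/46679) = -26953/46679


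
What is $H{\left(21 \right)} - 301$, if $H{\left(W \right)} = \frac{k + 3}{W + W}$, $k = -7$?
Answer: $- \frac{6323}{21} \approx -301.1$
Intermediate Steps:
$H{\left(W \right)} = - \frac{2}{W}$ ($H{\left(W \right)} = \frac{-7 + 3}{W + W} = - \frac{4}{2 W} = - 4 \frac{1}{2 W} = - \frac{2}{W}$)
$H{\left(21 \right)} - 301 = - \frac{2}{21} - 301 = - \frac{6323}{21}$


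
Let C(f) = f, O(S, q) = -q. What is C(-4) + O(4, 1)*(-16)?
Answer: 12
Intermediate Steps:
C(-4) + O(4, 1)*(-16) = -4 - 1*1*(-16) = -4 - 1*(-16) = -4 + 16 = 12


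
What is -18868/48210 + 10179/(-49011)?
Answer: -235911523/393803385 ≈ -0.59906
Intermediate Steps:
-18868/48210 + 10179/(-49011) = -18868*1/48210 + 10179*(-1/49011) = -9434/24105 - 3393/16337 = -235911523/393803385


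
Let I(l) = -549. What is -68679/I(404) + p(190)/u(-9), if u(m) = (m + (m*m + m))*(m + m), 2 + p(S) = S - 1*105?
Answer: 8648491/69174 ≈ 125.03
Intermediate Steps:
p(S) = -107 + S (p(S) = -2 + (S - 1*105) = -2 + (S - 105) = -2 + (-105 + S) = -107 + S)
u(m) = 2*m*(m² + 2*m) (u(m) = (m + (m² + m))*(2*m) = (m + (m + m²))*(2*m) = (m² + 2*m)*(2*m) = 2*m*(m² + 2*m))
-68679/I(404) + p(190)/u(-9) = -68679/(-549) + (-107 + 190)/((2*(-9)²*(2 - 9))) = -68679*(-1/549) + 83/((2*81*(-7))) = 7631/61 + 83/(-1134) = 7631/61 + 83*(-1/1134) = 7631/61 - 83/1134 = 8648491/69174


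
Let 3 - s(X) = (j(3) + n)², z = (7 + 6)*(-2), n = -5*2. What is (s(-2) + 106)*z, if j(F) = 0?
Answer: -234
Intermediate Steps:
n = -10
z = -26 (z = 13*(-2) = -26)
s(X) = -97 (s(X) = 3 - (0 - 10)² = 3 - 1*(-10)² = 3 - 1*100 = 3 - 100 = -97)
(s(-2) + 106)*z = (-97 + 106)*(-26) = 9*(-26) = -234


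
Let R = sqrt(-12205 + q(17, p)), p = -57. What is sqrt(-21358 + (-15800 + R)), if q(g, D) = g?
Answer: sqrt(-37158 + 2*I*sqrt(3047)) ≈ 0.2864 + 192.76*I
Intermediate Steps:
R = 2*I*sqrt(3047) (R = sqrt(-12205 + 17) = sqrt(-12188) = 2*I*sqrt(3047) ≈ 110.4*I)
sqrt(-21358 + (-15800 + R)) = sqrt(-21358 + (-15800 + 2*I*sqrt(3047))) = sqrt(-37158 + 2*I*sqrt(3047))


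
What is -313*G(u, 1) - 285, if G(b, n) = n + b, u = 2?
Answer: -1224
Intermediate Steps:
G(b, n) = b + n
-313*G(u, 1) - 285 = -313*(2 + 1) - 285 = -313*3 - 285 = -939 - 285 = -1224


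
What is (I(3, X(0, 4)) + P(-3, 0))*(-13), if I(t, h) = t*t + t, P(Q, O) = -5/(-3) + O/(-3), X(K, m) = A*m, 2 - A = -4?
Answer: -533/3 ≈ -177.67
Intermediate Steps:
A = 6 (A = 2 - 1*(-4) = 2 + 4 = 6)
X(K, m) = 6*m
P(Q, O) = 5/3 - O/3 (P(Q, O) = -5*(-⅓) + O*(-⅓) = 5/3 - O/3)
I(t, h) = t + t² (I(t, h) = t² + t = t + t²)
(I(3, X(0, 4)) + P(-3, 0))*(-13) = (3*(1 + 3) + (5/3 - ⅓*0))*(-13) = (3*4 + (5/3 + 0))*(-13) = (12 + 5/3)*(-13) = (41/3)*(-13) = -533/3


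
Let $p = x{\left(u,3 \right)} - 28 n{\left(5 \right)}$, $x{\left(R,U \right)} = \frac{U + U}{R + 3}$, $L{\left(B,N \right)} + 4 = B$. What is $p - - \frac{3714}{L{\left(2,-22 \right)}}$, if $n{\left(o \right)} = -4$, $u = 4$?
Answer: $- \frac{12209}{7} \approx -1744.1$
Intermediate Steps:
$L{\left(B,N \right)} = -4 + B$
$x{\left(R,U \right)} = \frac{2 U}{3 + R}$
$p = \frac{790}{7}$ ($p = 2 \cdot 3 \frac{1}{3 + 4} - -112 = 2 \cdot 3 \cdot \frac{1}{7} + 112 = \frac{6}{7} + 112 = \frac{790}{7} \approx 112.86$)
$p - - \frac{3714}{L{\left(2,-22 \right)}} = \frac{790}{7} - - \frac{3714}{-4 + 2} = \frac{790}{7} - - \frac{3714}{-2} = \frac{790}{7} - \left(-3714\right) \left(- \frac{1}{2}\right) = \frac{790}{7} - 1857 = - \frac{12209}{7}$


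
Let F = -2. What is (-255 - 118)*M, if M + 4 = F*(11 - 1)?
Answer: 8952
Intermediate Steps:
M = -24 (M = -4 - 2*(11 - 1) = -4 - 2*10 = -4 - 20 = -24)
(-255 - 118)*M = (-255 - 118)*(-24) = -373*(-24) = 8952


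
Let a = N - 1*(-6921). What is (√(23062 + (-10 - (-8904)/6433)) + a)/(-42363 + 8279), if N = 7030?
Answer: -13951/34084 - √4867497285/15661598 ≈ -0.41377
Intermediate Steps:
a = 13951 (a = 7030 - 1*(-6921) = 7030 + 6921 = 13951)
(√(23062 + (-10 - (-8904)/6433)) + a)/(-42363 + 8279) = (√(23062 + (-10 - (-8904)/6433)) + 13951)/(-42363 + 8279) = (√(23062 + (-10 - (-8904)/6433)) + 13951)/(-34084) = (√(23062 + (-10 - 1*(-1272/919))) + 13951)*(-1/34084) = (√(23062 + (-10 + 1272/919)) + 13951)*(-1/34084) = (√(23062 - 7918/919) + 13951)*(-1/34084) = (√(21186060/919) + 13951)*(-1/34084) = (2*√4867497285/919 + 13951)*(-1/34084) = (13951 + 2*√4867497285/919)*(-1/34084) = -13951/34084 - √4867497285/15661598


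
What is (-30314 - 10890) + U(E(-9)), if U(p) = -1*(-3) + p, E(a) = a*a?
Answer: -41120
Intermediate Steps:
E(a) = a**2
U(p) = 3 + p
(-30314 - 10890) + U(E(-9)) = (-30314 - 10890) + (3 + (-9)**2) = -41204 + (3 + 81) = -41204 + 84 = -41120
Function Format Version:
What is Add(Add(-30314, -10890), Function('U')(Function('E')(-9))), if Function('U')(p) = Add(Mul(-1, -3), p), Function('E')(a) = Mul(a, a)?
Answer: -41120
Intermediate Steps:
Function('E')(a) = Pow(a, 2)
Function('U')(p) = Add(3, p)
Add(Add(-30314, -10890), Function('U')(Function('E')(-9))) = Add(Add(-30314, -10890), Add(3, Pow(-9, 2))) = Add(-41204, Add(3, 81)) = Add(-41204, 84) = -41120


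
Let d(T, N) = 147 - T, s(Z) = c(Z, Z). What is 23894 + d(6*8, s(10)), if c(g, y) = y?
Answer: 23993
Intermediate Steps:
s(Z) = Z
23894 + d(6*8, s(10)) = 23894 + (147 - 6*8) = 23894 + (147 - 1*48) = 23894 + (147 - 48) = 23894 + 99 = 23993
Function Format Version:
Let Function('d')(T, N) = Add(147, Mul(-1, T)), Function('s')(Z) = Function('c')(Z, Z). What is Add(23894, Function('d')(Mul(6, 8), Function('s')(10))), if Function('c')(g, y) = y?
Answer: 23993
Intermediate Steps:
Function('s')(Z) = Z
Add(23894, Function('d')(Mul(6, 8), Function('s')(10))) = Add(23894, Add(147, Mul(-1, Mul(6, 8)))) = Add(23894, Add(147, Mul(-1, 48))) = Add(23894, Add(147, -48)) = Add(23894, 99) = 23993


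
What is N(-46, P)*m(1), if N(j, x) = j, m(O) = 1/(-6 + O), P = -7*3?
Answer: 46/5 ≈ 9.2000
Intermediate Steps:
P = -21
N(-46, P)*m(1) = -46/(-6 + 1) = -46/(-5) = -46*(-⅕) = 46/5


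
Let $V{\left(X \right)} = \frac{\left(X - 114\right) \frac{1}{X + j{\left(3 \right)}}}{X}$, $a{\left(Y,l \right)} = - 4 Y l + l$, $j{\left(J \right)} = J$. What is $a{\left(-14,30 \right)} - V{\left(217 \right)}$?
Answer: $\frac{81635297}{47740} \approx 1710.0$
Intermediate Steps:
$a{\left(Y,l \right)} = l - 4 Y l$ ($a{\left(Y,l \right)} = - 4 Y l + l = l - 4 Y l$)
$V{\left(X \right)} = \frac{-114 + X}{X \left(3 + X\right)}$ ($V{\left(X \right)} = \frac{\left(X - 114\right) \frac{1}{X + 3}}{X} = \frac{\left(-114 + X\right) \frac{1}{3 + X}}{X} = \frac{\frac{1}{3 + X} \left(-114 + X\right)}{X} = \frac{-114 + X}{X \left(3 + X\right)}$)
$a{\left(-14,30 \right)} - V{\left(217 \right)} = 30 \left(1 - -56\right) - \frac{-114 + 217}{217 \left(3 + 217\right)} = 30 \left(1 + 56\right) - \frac{1}{217} \cdot \frac{1}{220} \cdot 103 = 30 \cdot 57 - \frac{1}{217} \cdot \frac{1}{220} \cdot 103 = 1710 - \frac{103}{47740} = \frac{81635297}{47740}$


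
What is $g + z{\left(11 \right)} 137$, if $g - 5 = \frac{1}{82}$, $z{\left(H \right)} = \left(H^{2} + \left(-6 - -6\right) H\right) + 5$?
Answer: $\frac{1415895}{82} \approx 17267.0$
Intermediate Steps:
$z{\left(H \right)} = 5 + H^{2}$ ($z{\left(H \right)} = \left(H^{2} + \left(-6 + 6\right) H\right) + 5 = \left(H^{2} + 0 H\right) + 5 = \left(H^{2} + 0\right) + 5 = H^{2} + 5 = 5 + H^{2}$)
$g = \frac{411}{82}$ ($g = 5 + \frac{1}{82} = \frac{411}{82} \approx 5.0122$)
$g + z{\left(11 \right)} 137 = \frac{411}{82} + \left(5 + 11^{2}\right) 137 = \frac{411}{82} + \left(5 + 121\right) 137 = \frac{411}{82} + 126 \cdot 137 = \frac{411}{82} + 17262 = \frac{1415895}{82}$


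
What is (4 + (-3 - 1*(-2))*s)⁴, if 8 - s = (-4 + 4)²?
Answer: 256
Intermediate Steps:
s = 8 (s = 8 - (-4 + 4)² = 8 - 1*0² = 8 - 1*0 = 8 + 0 = 8)
(4 + (-3 - 1*(-2))*s)⁴ = (4 + (-3 - 1*(-2))*8)⁴ = (4 + (-3 + 2)*8)⁴ = (4 - 1*8)⁴ = (4 - 8)⁴ = (-4)⁴ = 256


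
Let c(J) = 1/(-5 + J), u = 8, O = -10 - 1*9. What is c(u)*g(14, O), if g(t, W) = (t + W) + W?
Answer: -8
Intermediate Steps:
O = -19 (O = -10 - 9 = -19)
g(t, W) = t + 2*W (g(t, W) = (W + t) + W = t + 2*W)
c(u)*g(14, O) = (14 + 2*(-19))/(-5 + 8) = (14 - 38)/3 = (⅓)*(-24) = -8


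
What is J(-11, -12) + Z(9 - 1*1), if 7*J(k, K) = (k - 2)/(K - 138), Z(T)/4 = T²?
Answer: 268813/1050 ≈ 256.01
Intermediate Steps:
Z(T) = 4*T²
J(k, K) = (-2 + k)/(7*(-138 + K)) (J(k, K) = ((k - 2)/(K - 138))/7 = ((-2 + k)/(-138 + K))/7 = (-2 + k)/(7*(-138 + K)))
J(-11, -12) + Z(9 - 1*1) = (-2 - 11)/(7*(-138 - 12)) + 4*(9 - 1*1)² = (⅐)*(-13)/(-150) + 4*(9 - 1)² = (⅐)*(-1/150)*(-13) + 4*8² = 13/1050 + 4*64 = 13/1050 + 256 = 268813/1050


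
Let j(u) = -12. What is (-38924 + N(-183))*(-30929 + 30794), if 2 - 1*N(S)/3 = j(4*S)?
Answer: 5249070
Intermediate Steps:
N(S) = 42 (N(S) = 6 - 3*(-12) = 6 + 36 = 42)
(-38924 + N(-183))*(-30929 + 30794) = (-38924 + 42)*(-30929 + 30794) = -38882*(-135) = 5249070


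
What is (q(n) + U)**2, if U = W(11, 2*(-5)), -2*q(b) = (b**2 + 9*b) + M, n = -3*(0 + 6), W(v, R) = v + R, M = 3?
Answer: 26569/4 ≈ 6642.3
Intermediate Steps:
W(v, R) = R + v
n = -18 (n = -3*6 = -18)
q(b) = -3/2 - 9*b/2 - b**2/2 (q(b) = -((b**2 + 9*b) + 3)/2 = -(3 + b**2 + 9*b)/2 = -3/2 - 9*b/2 - b**2/2)
U = 1 (U = 2*(-5) + 11 = -10 + 11 = 1)
(q(n) + U)**2 = ((-3/2 - 9/2*(-18) - 1/2*(-18)**2) + 1)**2 = ((-3/2 + 81 - 1/2*324) + 1)**2 = ((-3/2 + 81 - 162) + 1)**2 = (-165/2 + 1)**2 = (-163/2)**2 = 26569/4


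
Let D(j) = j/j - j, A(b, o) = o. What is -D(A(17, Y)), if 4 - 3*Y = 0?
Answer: 1/3 ≈ 0.33333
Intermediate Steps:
Y = 4/3 (Y = 4/3 - 1/3*0 = 4/3 + 0 = 4/3 ≈ 1.3333)
D(j) = 1 - j
-D(A(17, Y)) = -(1 - 1*4/3) = -(1 - 4/3) = -1*(-1/3) = 1/3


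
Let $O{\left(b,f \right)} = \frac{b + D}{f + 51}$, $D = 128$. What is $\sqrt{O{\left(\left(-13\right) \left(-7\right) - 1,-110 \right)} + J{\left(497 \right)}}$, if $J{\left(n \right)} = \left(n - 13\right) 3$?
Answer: $\frac{5 \sqrt{201662}}{59} \approx 38.057$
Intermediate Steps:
$J{\left(n \right)} = -39 + 3 n$ ($J{\left(n \right)} = \left(-13 + n\right) 3 = -39 + 3 n$)
$O{\left(b,f \right)} = \frac{128 + b}{51 + f}$ ($O{\left(b,f \right)} = \frac{b + 128}{f + 51} = \frac{128 + b}{51 + f}$)
$\sqrt{O{\left(\left(-13\right) \left(-7\right) - 1,-110 \right)} + J{\left(497 \right)}} = \sqrt{\frac{128 - -90}{51 - 110} + \left(-39 + 3 \cdot 497\right)} = \sqrt{\frac{128 + \left(91 - 1\right)}{-59} + \left(-39 + 1491\right)} = \sqrt{- \frac{128 + 90}{59} + 1452} = \sqrt{\left(- \frac{1}{59}\right) 218 + 1452} = \sqrt{- \frac{218}{59} + 1452} = \sqrt{\frac{85450}{59}} = \frac{5 \sqrt{201662}}{59}$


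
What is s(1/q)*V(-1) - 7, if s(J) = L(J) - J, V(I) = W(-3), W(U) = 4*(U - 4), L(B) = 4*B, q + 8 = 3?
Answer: 49/5 ≈ 9.8000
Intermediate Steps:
q = -5 (q = -8 + 3 = -5)
W(U) = -16 + 4*U (W(U) = 4*(-4 + U) = -16 + 4*U)
V(I) = -28 (V(I) = -16 + 4*(-3) = -16 - 12 = -28)
s(J) = 3*J (s(J) = 4*J - J = 3*J)
s(1/q)*V(-1) - 7 = (3/(-5))*(-28) - 7 = (3*(-⅕))*(-28) - 7 = -⅗*(-28) - 7 = 84/5 - 7 = 49/5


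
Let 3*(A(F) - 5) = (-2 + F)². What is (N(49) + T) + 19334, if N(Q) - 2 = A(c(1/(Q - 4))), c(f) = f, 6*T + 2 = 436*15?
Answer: 124124221/6075 ≈ 20432.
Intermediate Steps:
T = 3269/3 (T = -⅓ + (436*15)/6 = -⅓ + (⅙)*6540 = -⅓ + 1090 = 3269/3 ≈ 1089.7)
A(F) = 5 + (-2 + F)²/3
N(Q) = 7 + (-2 + 1/(-4 + Q))²/3 (N(Q) = 2 + (5 + (-2 + 1/(Q - 4))²/3) = 2 + (5 + (-2 + 1/(-4 + Q))²/3) = 7 + (-2 + 1/(-4 + Q))²/3)
(N(49) + T) + 19334 = ((7 + (-9 + 2*49)²/(3*(-4 + 49)²)) + 3269/3) + 19334 = ((7 + (⅓)*(-9 + 98)²/45²) + 3269/3) + 19334 = ((7 + (⅓)*89²*(1/2025)) + 3269/3) + 19334 = ((7 + (⅓)*7921*(1/2025)) + 3269/3) + 19334 = ((7 + 7921/6075) + 3269/3) + 19334 = (50446/6075 + 3269/3) + 19334 = 6670171/6075 + 19334 = 124124221/6075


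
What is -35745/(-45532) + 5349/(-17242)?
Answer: 186382311/392531372 ≈ 0.47482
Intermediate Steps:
-35745/(-45532) + 5349/(-17242) = -35745*(-1/45532) + 5349*(-1/17242) = 35745/45532 - 5349/17242 = 186382311/392531372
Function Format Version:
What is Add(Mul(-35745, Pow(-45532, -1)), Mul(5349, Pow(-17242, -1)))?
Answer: Rational(186382311, 392531372) ≈ 0.47482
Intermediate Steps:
Add(Mul(-35745, Pow(-45532, -1)), Mul(5349, Pow(-17242, -1))) = Add(Mul(-35745, Rational(-1, 45532)), Mul(5349, Rational(-1, 17242))) = Add(Rational(35745, 45532), Rational(-5349, 17242)) = Rational(186382311, 392531372)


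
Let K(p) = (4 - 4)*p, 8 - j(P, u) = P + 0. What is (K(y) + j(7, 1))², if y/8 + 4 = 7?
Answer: 1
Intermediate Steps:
y = 24 (y = -32 + 8*7 = -32 + 56 = 24)
j(P, u) = 8 - P (j(P, u) = 8 - (P + 0) = 8 - P)
K(p) = 0 (K(p) = 0*p = 0)
(K(y) + j(7, 1))² = (0 + (8 - 1*7))² = (0 + (8 - 7))² = (0 + 1)² = 1² = 1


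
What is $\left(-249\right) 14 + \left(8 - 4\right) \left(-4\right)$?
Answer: $-3502$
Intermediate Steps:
$\left(-249\right) 14 + \left(8 - 4\right) \left(-4\right) = -3486 + 4 \left(-4\right) = -3486 - 16 = -3502$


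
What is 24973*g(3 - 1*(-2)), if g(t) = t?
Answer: 124865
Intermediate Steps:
24973*g(3 - 1*(-2)) = 24973*(3 - 1*(-2)) = 24973*(3 + 2) = 24973*5 = 124865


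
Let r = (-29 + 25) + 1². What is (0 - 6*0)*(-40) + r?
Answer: -3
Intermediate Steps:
r = -3 (r = -4 + 1 = -3)
(0 - 6*0)*(-40) + r = (0 - 6*0)*(-40) - 3 = (0 + 0)*(-40) - 3 = 0*(-40) - 3 = 0 - 3 = -3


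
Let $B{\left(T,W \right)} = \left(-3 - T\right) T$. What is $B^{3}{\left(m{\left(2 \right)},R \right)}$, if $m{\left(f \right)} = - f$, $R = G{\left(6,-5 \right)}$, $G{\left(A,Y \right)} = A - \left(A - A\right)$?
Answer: $8$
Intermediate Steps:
$G{\left(A,Y \right)} = A$ ($G{\left(A,Y \right)} = A - 0 = A + 0 = A$)
$R = 6$
$B{\left(T,W \right)} = T \left(-3 - T\right)$
$B^{3}{\left(m{\left(2 \right)},R \right)} = \left(- \left(-1\right) 2 \left(3 - 2\right)\right)^{3} = \left(\left(-1\right) \left(-2\right) \left(3 - 2\right)\right)^{3} = \left(\left(-1\right) \left(-2\right) 1\right)^{3} = 2^{3} = 8$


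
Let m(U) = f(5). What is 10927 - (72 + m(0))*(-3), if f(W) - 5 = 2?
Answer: 11164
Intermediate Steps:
f(W) = 7 (f(W) = 5 + 2 = 7)
m(U) = 7
10927 - (72 + m(0))*(-3) = 10927 - (72 + 7)*(-3) = 10927 - 79*(-3) = 10927 - 1*(-237) = 10927 + 237 = 11164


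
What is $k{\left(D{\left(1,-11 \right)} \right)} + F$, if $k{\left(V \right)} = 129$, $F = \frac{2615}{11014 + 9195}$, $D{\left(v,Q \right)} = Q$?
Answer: $\frac{2609576}{20209} \approx 129.13$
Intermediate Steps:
$F = \frac{2615}{20209} \approx 0.1294$
$k{\left(D{\left(1,-11 \right)} \right)} + F = 129 + \frac{2615}{20209} = \frac{2609576}{20209}$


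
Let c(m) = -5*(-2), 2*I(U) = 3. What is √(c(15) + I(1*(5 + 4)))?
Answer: √46/2 ≈ 3.3912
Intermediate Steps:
I(U) = 3/2 (I(U) = (½)*3 = 3/2)
c(m) = 10
√(c(15) + I(1*(5 + 4))) = √(10 + 3/2) = √(23/2) = √46/2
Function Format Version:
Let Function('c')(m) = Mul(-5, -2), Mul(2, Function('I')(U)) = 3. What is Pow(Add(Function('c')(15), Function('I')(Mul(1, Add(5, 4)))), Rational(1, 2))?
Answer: Mul(Rational(1, 2), Pow(46, Rational(1, 2))) ≈ 3.3912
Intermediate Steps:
Function('I')(U) = Rational(3, 2) (Function('I')(U) = Mul(Rational(1, 2), 3) = Rational(3, 2))
Function('c')(m) = 10
Pow(Add(Function('c')(15), Function('I')(Mul(1, Add(5, 4)))), Rational(1, 2)) = Pow(Add(10, Rational(3, 2)), Rational(1, 2)) = Pow(Rational(23, 2), Rational(1, 2)) = Mul(Rational(1, 2), Pow(46, Rational(1, 2)))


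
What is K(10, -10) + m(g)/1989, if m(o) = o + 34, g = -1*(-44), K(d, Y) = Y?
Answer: -508/51 ≈ -9.9608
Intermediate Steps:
g = 44
m(o) = 34 + o
K(10, -10) + m(g)/1989 = -10 + (34 + 44)/1989 = -10 + 78*(1/1989) = -10 + 2/51 = -508/51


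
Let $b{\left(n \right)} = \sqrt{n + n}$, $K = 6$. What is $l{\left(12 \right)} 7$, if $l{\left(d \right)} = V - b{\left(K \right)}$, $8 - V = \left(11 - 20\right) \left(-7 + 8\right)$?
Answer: $119 - 14 \sqrt{3} \approx 94.751$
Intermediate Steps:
$b{\left(n \right)} = \sqrt{2} \sqrt{n}$ ($b{\left(n \right)} = \sqrt{2 n} = \sqrt{2} \sqrt{n}$)
$V = 17$ ($V = 8 - \left(11 - 20\right) \left(-7 + 8\right) = 8 - \left(-9\right) 1 = 8 - -9 = 8 + 9 = 17$)
$l{\left(d \right)} = 17 - 2 \sqrt{3}$ ($l{\left(d \right)} = 17 - \sqrt{2} \sqrt{6} = 17 - 2 \sqrt{3}$)
$l{\left(12 \right)} 7 = \left(17 - 2 \sqrt{3}\right) 7 = 119 - 14 \sqrt{3}$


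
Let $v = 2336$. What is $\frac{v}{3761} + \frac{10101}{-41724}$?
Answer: $\frac{19825801}{52307988} \approx 0.37902$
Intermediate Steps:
$\frac{v}{3761} + \frac{10101}{-41724} = \frac{2336}{3761} + \frac{10101}{-41724} = 2336 \cdot \frac{1}{3761} + 10101 \left(- \frac{1}{41724}\right) = \frac{2336}{3761} - \frac{3367}{13908} = \frac{19825801}{52307988}$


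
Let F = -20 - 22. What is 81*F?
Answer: -3402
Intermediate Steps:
F = -42
81*F = 81*(-42) = -3402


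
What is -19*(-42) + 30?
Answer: 828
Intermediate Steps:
-19*(-42) + 30 = 798 + 30 = 828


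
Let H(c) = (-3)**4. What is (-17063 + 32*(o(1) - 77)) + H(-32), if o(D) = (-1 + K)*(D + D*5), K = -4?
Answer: -20406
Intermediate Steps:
H(c) = 81
o(D) = -30*D (o(D) = (-1 - 4)*(D + D*5) = -5*(D + 5*D) = -30*D)
(-17063 + 32*(o(1) - 77)) + H(-32) = (-17063 + 32*(-30*1 - 77)) + 81 = (-17063 + 32*(-30 - 77)) + 81 = (-17063 + 32*(-107)) + 81 = (-17063 - 3424) + 81 = -20487 + 81 = -20406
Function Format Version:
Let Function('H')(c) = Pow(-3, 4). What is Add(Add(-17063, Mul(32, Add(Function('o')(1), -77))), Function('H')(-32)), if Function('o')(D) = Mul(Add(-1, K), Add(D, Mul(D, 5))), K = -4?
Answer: -20406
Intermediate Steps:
Function('H')(c) = 81
Function('o')(D) = Mul(-30, D) (Function('o')(D) = Mul(Add(-1, -4), Add(D, Mul(D, 5))) = Mul(-5, Add(D, Mul(5, D))) = Mul(-5, Mul(6, D)) = Mul(-30, D))
Add(Add(-17063, Mul(32, Add(Function('o')(1), -77))), Function('H')(-32)) = Add(Add(-17063, Mul(32, Add(Mul(-30, 1), -77))), 81) = Add(Add(-17063, Mul(32, Add(-30, -77))), 81) = Add(Add(-17063, Mul(32, -107)), 81) = Add(Add(-17063, -3424), 81) = Add(-20487, 81) = -20406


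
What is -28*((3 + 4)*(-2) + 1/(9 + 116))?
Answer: 48972/125 ≈ 391.78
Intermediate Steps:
-28*((3 + 4)*(-2) + 1/(9 + 116)) = -28*(7*(-2) + 1/125) = -28*(-14 + 1/125) = -28*(-1749/125) = 48972/125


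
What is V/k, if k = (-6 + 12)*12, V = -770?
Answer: -385/36 ≈ -10.694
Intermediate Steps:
k = 72 (k = 6*12 = 72)
V/k = -770/72 = -770*1/72 = -385/36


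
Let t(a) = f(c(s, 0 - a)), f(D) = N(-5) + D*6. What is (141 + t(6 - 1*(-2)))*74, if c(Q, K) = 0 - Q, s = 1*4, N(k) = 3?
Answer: 8880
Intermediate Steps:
s = 4
c(Q, K) = -Q
f(D) = 3 + 6*D (f(D) = 3 + D*6 = 3 + 6*D)
t(a) = -21 (t(a) = 3 + 6*(-1*4) = 3 + 6*(-4) = 3 - 24 = -21)
(141 + t(6 - 1*(-2)))*74 = (141 - 21)*74 = 120*74 = 8880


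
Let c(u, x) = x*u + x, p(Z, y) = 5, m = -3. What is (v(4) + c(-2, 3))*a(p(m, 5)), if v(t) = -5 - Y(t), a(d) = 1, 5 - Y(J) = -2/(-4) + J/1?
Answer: -17/2 ≈ -8.5000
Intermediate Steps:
Y(J) = 9/2 - J (Y(J) = 5 - (-2/(-4) + J/1) = 5 - (-2*(-¼) + J*1) = 5 - (½ + J) = 5 + (-½ - J) = 9/2 - J)
v(t) = -19/2 + t (v(t) = -5 - (9/2 - t) = -5 + (-9/2 + t) = -19/2 + t)
c(u, x) = x + u*x (c(u, x) = u*x + x = x + u*x)
(v(4) + c(-2, 3))*a(p(m, 5)) = ((-19/2 + 4) + 3*(1 - 2))*1 = (-11/2 + 3*(-1))*1 = (-11/2 - 3)*1 = -17/2*1 = -17/2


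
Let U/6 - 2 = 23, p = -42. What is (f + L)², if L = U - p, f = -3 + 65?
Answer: 64516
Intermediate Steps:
U = 150 (U = 12 + 6*23 = 12 + 138 = 150)
f = 62
L = 192 (L = 150 - 1*(-42) = 150 + 42 = 192)
(f + L)² = (62 + 192)² = 254² = 64516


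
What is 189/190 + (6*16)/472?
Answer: 13431/11210 ≈ 1.1981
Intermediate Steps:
189/190 + (6*16)/472 = 189*(1/190) + 96*(1/472) = 189/190 + 12/59 = 13431/11210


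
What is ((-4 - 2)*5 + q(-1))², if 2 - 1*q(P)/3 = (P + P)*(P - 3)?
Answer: 2304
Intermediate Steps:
q(P) = 6 - 6*P*(-3 + P) (q(P) = 6 - 3*(P + P)*(P - 3) = 6 - 3*2*P*(-3 + P) = 6 - 6*P*(-3 + P))
((-4 - 2)*5 + q(-1))² = ((-4 - 2)*5 + (6 - 6*(-1)² + 18*(-1)))² = (-6*5 + (6 - 6*1 - 18))² = (-30 + (6 - 6 - 18))² = (-30 - 18)² = (-48)² = 2304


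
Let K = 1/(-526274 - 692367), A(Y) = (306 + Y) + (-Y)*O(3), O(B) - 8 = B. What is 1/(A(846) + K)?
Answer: -1218641/9936798715 ≈ -0.00012264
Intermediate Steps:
O(B) = 8 + B
A(Y) = 306 - 10*Y (A(Y) = (306 + Y) + (-Y)*(8 + 3) = (306 + Y) - Y*11 = (306 + Y) - 11*Y = 306 - 10*Y)
K = -1/1218641 (K = 1/(-1218641) = -1/1218641 ≈ -8.2059e-7)
1/(A(846) + K) = 1/((306 - 10*846) - 1/1218641) = 1/((306 - 8460) - 1/1218641) = 1/(-8154 - 1/1218641) = 1/(-9936798715/1218641) = -1218641/9936798715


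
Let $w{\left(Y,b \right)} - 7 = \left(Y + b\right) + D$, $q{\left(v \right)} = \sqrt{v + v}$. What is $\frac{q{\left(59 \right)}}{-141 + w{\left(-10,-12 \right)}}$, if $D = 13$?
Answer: $- \frac{\sqrt{118}}{143} \approx -0.075963$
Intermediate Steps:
$q{\left(v \right)} = \sqrt{2} \sqrt{v}$ ($q{\left(v \right)} = \sqrt{2 v} = \sqrt{2} \sqrt{v}$)
$w{\left(Y,b \right)} = 20 + Y + b$ ($w{\left(Y,b \right)} = 7 + \left(\left(Y + b\right) + 13\right) = 7 + \left(13 + Y + b\right) = 20 + Y + b$)
$\frac{q{\left(59 \right)}}{-141 + w{\left(-10,-12 \right)}} = \frac{\sqrt{2} \sqrt{59}}{-141 - 2} = \frac{\sqrt{118}}{-141 - 2} = \frac{\sqrt{118}}{-143} = - \frac{\sqrt{118}}{143}$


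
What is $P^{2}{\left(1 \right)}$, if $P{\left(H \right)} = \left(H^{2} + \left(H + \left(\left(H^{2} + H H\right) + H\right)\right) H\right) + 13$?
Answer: $324$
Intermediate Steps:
$P{\left(H \right)} = 13 + H^{2} + H \left(2 H + 2 H^{2}\right)$ ($P{\left(H \right)} = \left(H^{2} + \left(H + \left(\left(H^{2} + H^{2}\right) + H\right)\right) H\right) + 13 = \left(H^{2} + \left(H + \left(2 H^{2} + H\right)\right) H\right) + 13 = \left(H^{2} + \left(H + \left(H + 2 H^{2}\right)\right) H\right) + 13 = \left(H^{2} + \left(2 H + 2 H^{2}\right) H\right) + 13 = \left(H^{2} + H \left(2 H + 2 H^{2}\right)\right) + 13 = 13 + H^{2} + H \left(2 H + 2 H^{2}\right)$)
$P^{2}{\left(1 \right)} = \left(13 + 2 \cdot 1^{3} + 3 \cdot 1^{2}\right)^{2} = \left(13 + 2 \cdot 1 + 3 \cdot 1\right)^{2} = \left(13 + 2 + 3\right)^{2} = 18^{2} = 324$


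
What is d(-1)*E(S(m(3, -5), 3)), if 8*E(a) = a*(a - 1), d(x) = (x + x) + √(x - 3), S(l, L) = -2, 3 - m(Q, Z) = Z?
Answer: -3/2 + 3*I/2 ≈ -1.5 + 1.5*I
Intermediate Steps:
m(Q, Z) = 3 - Z
d(x) = √(-3 + x) + 2*x (d(x) = 2*x + √(-3 + x) = √(-3 + x) + 2*x)
E(a) = a*(-1 + a)/8 (E(a) = (a*(a - 1))/8 = (a*(-1 + a))/8 = a*(-1 + a)/8)
d(-1)*E(S(m(3, -5), 3)) = (√(-3 - 1) + 2*(-1))*((⅛)*(-2)*(-1 - 2)) = (√(-4) - 2)*((⅛)*(-2)*(-3)) = (2*I - 2)*(¾) = (-2 + 2*I)*(¾) = -3/2 + 3*I/2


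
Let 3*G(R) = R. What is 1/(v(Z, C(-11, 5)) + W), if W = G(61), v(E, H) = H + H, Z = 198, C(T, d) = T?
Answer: -⅗ ≈ -0.60000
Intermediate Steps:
G(R) = R/3
v(E, H) = 2*H
W = 61/3 (W = (⅓)*61 = 61/3 ≈ 20.333)
1/(v(Z, C(-11, 5)) + W) = 1/(2*(-11) + 61/3) = 1/(-22 + 61/3) = 1/(-5/3) = -⅗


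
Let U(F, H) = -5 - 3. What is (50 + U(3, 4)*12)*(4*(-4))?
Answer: 736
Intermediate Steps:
U(F, H) = -8
(50 + U(3, 4)*12)*(4*(-4)) = (50 - 8*12)*(4*(-4)) = (50 - 96)*(-16) = -46*(-16) = 736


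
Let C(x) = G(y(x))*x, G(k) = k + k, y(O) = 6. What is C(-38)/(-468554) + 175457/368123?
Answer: 41189471633/86242752071 ≈ 0.47760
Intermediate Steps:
G(k) = 2*k
C(x) = 12*x (C(x) = (2*6)*x = 12*x)
C(-38)/(-468554) + 175457/368123 = (12*(-38))/(-468554) + 175457/368123 = -456*(-1/468554) + 175457*(1/368123) = 228/234277 + 175457/368123 = 41189471633/86242752071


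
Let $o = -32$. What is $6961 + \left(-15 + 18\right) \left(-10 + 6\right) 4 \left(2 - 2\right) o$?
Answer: $6961$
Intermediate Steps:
$6961 + \left(-15 + 18\right) \left(-10 + 6\right) 4 \left(2 - 2\right) o = 6961 + \left(-15 + 18\right) \left(-10 + 6\right) 4 \left(2 - 2\right) \left(-32\right) = 6961 + 3 \left(-4\right) 4 \cdot 0 \left(-32\right) = 6961 + \left(-12\right) 0 \left(-32\right) = 6961 + 0 \left(-32\right) = 6961 + 0 = 6961$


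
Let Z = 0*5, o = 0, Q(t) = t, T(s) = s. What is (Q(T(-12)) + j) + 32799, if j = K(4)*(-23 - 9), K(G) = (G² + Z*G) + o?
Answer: 32275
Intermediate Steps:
Z = 0
K(G) = G² (K(G) = (G² + 0*G) + 0 = (G² + 0) + 0 = G² + 0 = G²)
j = -512 (j = 4²*(-23 - 9) = 16*(-32) = -512)
(Q(T(-12)) + j) + 32799 = (-12 - 512) + 32799 = -524 + 32799 = 32275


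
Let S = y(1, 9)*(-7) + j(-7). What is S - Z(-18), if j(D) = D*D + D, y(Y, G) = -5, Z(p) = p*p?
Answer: -247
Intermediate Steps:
Z(p) = p²
j(D) = D + D² (j(D) = D² + D = D + D²)
S = 77 (S = -5*(-7) - 7*(1 - 7) = 35 - 7*(-6) = 35 + 42 = 77)
S - Z(-18) = 77 - 1*(-18)² = 77 - 1*324 = 77 - 324 = -247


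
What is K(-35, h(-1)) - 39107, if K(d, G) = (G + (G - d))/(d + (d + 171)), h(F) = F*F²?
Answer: -3949774/101 ≈ -39107.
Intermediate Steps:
h(F) = F³
K(d, G) = (-d + 2*G)/(171 + 2*d) (K(d, G) = (-d + 2*G)/(d + (171 + d)) = (-d + 2*G)/(171 + 2*d))
K(-35, h(-1)) - 39107 = (-1*(-35) + 2*(-1)³)/(171 + 2*(-35)) - 39107 = (35 + 2*(-1))/(171 - 70) - 39107 = (35 - 2)/101 - 39107 = (1/101)*33 - 39107 = 33/101 - 39107 = -3949774/101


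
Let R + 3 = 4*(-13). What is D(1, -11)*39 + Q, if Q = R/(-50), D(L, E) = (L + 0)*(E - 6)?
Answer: -6619/10 ≈ -661.90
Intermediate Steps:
D(L, E) = L*(-6 + E)
R = -55 (R = -3 + 4*(-13) = -3 - 52 = -55)
Q = 11/10 (Q = -55/(-50) = -55*(-1/50) = 11/10 ≈ 1.1000)
D(1, -11)*39 + Q = (1*(-6 - 11))*39 + 11/10 = (1*(-17))*39 + 11/10 = -17*39 + 11/10 = -663 + 11/10 = -6619/10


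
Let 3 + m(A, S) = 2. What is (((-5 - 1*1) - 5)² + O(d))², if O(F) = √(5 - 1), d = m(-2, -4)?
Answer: 15129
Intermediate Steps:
m(A, S) = -1 (m(A, S) = -3 + 2 = -1)
d = -1
O(F) = 2 (O(F) = √4 = 2)
(((-5 - 1*1) - 5)² + O(d))² = (((-5 - 1*1) - 5)² + 2)² = (((-5 - 1) - 5)² + 2)² = ((-6 - 5)² + 2)² = ((-11)² + 2)² = (121 + 2)² = 123² = 15129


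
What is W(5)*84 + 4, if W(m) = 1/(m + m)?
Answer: 62/5 ≈ 12.400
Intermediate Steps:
W(m) = 1/(2*m)
W(5)*84 + 4 = ((½)/5)*84 + 4 = ((½)*(⅕))*84 + 4 = (⅒)*84 + 4 = 42/5 + 4 = 62/5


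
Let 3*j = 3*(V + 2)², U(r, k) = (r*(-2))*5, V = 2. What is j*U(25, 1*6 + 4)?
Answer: -4000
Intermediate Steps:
U(r, k) = -10*r (U(r, k) = -2*r*5 = -10*r)
j = 16 (j = (3*(2 + 2)²)/3 = (3*4²)/3 = (3*16)/3 = (⅓)*48 = 16)
j*U(25, 1*6 + 4) = 16*(-10*25) = 16*(-250) = -4000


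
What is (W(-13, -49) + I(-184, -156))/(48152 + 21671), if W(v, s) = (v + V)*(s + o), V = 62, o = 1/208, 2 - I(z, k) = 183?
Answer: -537007/14523184 ≈ -0.036976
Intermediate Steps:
I(z, k) = -181 (I(z, k) = 2 - 1*183 = 2 - 183 = -181)
o = 1/208 ≈ 0.0048077
W(v, s) = (62 + v)*(1/208 + s) (W(v, s) = (v + 62)*(s + 1/208) = (62 + v)*(1/208 + s))
(W(-13, -49) + I(-184, -156))/(48152 + 21671) = ((31/104 + 62*(-49) + (1/208)*(-13) - 49*(-13)) - 181)/(48152 + 21671) = ((31/104 - 3038 - 1/16 + 637) - 181)/69823 = (-499359/208 - 181)*(1/69823) = -537007/208*1/69823 = -537007/14523184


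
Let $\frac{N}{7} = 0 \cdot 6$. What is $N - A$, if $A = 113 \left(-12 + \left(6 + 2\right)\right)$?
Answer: $452$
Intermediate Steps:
$A = -452$ ($A = 113 \left(-12 + 8\right) = 113 \left(-4\right) = -452$)
$N = 0$ ($N = 7 \cdot 0 \cdot 6 = 7 \cdot 0 = 0$)
$N - A = 0 - -452 = 0 + 452 = 452$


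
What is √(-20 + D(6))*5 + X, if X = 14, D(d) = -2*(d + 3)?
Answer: 14 + 5*I*√38 ≈ 14.0 + 30.822*I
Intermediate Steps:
D(d) = -6 - 2*d (D(d) = -2*(3 + d) = -6 - 2*d)
√(-20 + D(6))*5 + X = √(-20 + (-6 - 2*6))*5 + 14 = √(-20 + (-6 - 12))*5 + 14 = √(-20 - 18)*5 + 14 = √(-38)*5 + 14 = (I*√38)*5 + 14 = 5*I*√38 + 14 = 14 + 5*I*√38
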